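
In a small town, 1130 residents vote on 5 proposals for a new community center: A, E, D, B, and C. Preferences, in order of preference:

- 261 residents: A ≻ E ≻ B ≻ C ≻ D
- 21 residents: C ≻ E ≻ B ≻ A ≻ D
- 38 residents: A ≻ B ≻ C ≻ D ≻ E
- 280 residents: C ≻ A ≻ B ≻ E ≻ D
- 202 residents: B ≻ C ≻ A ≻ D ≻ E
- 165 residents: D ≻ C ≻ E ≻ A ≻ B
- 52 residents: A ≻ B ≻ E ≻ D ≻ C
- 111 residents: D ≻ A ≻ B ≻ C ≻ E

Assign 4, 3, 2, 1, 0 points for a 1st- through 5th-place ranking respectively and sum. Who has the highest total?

A: 261·4 + 21·1 + 38·4 + 280·3 + 202·2 + 165·1 + 52·4 + 111·3 = 3167
E: 261·3 + 21·3 + 38·0 + 280·1 + 202·0 + 165·2 + 52·2 + 111·0 = 1560
D: 261·0 + 21·0 + 38·1 + 280·0 + 202·1 + 165·4 + 52·1 + 111·4 = 1396
B: 261·2 + 21·2 + 38·3 + 280·2 + 202·4 + 165·0 + 52·3 + 111·2 = 2424
C: 261·1 + 21·4 + 38·2 + 280·4 + 202·3 + 165·3 + 52·0 + 111·1 = 2753
A has the highest Borda score (3167).

A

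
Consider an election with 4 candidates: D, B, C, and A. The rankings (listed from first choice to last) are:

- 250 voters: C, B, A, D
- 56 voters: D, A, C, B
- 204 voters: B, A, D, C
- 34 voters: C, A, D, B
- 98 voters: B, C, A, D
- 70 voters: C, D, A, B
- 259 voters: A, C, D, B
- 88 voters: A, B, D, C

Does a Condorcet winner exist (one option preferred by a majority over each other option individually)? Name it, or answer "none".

Checking pairwise contests:
B beats D 640–419.
C beats B 669–390.
A beats C 607–452.
B beats A 552–507.
Every option loses at least one head-to-head, so there is no Condorcet winner.

none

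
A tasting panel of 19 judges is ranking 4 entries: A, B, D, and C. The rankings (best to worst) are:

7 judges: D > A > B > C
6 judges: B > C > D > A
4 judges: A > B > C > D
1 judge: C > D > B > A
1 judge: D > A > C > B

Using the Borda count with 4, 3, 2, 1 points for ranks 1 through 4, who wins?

A: 7·3 + 6·1 + 4·4 + 1·1 + 1·3 = 47
B: 7·2 + 6·4 + 4·3 + 1·2 + 1·1 = 53
D: 7·4 + 6·2 + 4·1 + 1·3 + 1·4 = 51
C: 7·1 + 6·3 + 4·2 + 1·4 + 1·2 = 39
B has the highest Borda score (53).

B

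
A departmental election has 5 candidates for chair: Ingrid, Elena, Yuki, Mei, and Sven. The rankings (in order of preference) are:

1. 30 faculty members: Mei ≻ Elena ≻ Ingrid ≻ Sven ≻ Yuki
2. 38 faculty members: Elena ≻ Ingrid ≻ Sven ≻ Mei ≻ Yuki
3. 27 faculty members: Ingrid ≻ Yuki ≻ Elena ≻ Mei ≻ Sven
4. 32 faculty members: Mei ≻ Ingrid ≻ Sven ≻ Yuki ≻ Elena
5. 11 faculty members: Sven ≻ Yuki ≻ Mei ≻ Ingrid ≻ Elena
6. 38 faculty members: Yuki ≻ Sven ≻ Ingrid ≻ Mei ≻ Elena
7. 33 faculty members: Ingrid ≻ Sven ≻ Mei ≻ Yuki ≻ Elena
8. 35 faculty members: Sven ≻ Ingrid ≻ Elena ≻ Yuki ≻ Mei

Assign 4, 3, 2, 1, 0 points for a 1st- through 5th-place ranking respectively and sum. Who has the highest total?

Ingrid

Ingrid: 30·2 + 38·3 + 27·4 + 32·3 + 11·1 + 38·2 + 33·4 + 35·3 = 702
Elena: 30·3 + 38·4 + 27·2 + 32·0 + 11·0 + 38·0 + 33·0 + 35·2 = 366
Yuki: 30·0 + 38·0 + 27·3 + 32·1 + 11·3 + 38·4 + 33·1 + 35·1 = 366
Mei: 30·4 + 38·1 + 27·1 + 32·4 + 11·2 + 38·1 + 33·2 + 35·0 = 439
Sven: 30·1 + 38·2 + 27·0 + 32·2 + 11·4 + 38·3 + 33·3 + 35·4 = 567
Ingrid has the highest Borda score (702).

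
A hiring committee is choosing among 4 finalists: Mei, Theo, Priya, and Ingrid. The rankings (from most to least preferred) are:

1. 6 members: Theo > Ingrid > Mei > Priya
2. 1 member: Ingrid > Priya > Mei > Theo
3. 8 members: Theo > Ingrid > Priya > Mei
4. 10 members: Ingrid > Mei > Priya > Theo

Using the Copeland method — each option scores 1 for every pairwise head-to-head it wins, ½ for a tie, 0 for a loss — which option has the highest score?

Mei: beats Priya; loses to Theo and Ingrid → score 1.
Theo: beats Mei, Priya, and Ingrid → score 3.
Priya: loses to Mei, Theo, and Ingrid → score 0.
Ingrid: beats Mei and Priya; loses to Theo → score 2.
Theo has the best pairwise record.

Theo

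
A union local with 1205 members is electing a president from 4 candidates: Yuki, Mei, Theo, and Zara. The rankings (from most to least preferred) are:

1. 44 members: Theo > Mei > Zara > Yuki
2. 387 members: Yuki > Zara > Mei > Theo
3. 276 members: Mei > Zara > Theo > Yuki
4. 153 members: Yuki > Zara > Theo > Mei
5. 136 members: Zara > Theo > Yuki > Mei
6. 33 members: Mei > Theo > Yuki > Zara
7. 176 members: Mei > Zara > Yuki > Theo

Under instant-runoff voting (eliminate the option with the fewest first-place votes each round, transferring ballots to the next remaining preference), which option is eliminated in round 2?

Round 1: Yuki 540, Mei 485, Theo 44, Zara 136. Eliminate Theo.
Round 2: Yuki 540, Mei 529, Zara 136. Eliminate Zara.

Zara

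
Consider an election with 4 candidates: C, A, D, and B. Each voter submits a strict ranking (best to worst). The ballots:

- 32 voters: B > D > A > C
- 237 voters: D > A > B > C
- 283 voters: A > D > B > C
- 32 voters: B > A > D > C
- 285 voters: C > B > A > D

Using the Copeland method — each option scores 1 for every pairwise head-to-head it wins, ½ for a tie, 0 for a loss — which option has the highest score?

C: loses to A, D, and B → score 0.
A: beats C, D, and B → score 3.
D: beats C and B; loses to A → score 2.
B: beats C; loses to A and D → score 1.
A has the best pairwise record.

A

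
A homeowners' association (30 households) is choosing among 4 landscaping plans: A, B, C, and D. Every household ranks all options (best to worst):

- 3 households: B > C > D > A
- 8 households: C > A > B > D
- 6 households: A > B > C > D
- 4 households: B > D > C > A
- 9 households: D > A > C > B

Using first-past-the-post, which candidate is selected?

D

First-place votes: A 6, B 7, C 8, D 9.
D has the most first-place votes.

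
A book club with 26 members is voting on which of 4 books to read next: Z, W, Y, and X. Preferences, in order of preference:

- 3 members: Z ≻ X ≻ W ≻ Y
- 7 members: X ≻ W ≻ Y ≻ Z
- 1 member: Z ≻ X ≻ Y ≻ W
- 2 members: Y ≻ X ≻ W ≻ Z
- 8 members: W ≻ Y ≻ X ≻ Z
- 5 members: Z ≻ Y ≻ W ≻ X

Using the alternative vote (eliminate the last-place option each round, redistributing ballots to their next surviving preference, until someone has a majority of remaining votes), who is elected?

X

Round 1: Z 9, W 8, Y 2, X 7. Eliminate Y.
Round 2: Z 9, W 8, X 9. Eliminate W.
Round 3: Z 9, X 17. X has a majority.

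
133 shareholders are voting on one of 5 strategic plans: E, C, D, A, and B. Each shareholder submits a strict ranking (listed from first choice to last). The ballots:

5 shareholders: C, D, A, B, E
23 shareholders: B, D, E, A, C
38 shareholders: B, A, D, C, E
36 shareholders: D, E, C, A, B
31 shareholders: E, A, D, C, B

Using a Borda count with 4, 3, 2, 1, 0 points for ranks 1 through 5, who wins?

E: 5·0 + 23·2 + 38·0 + 36·3 + 31·4 = 278
C: 5·4 + 23·0 + 38·1 + 36·2 + 31·1 = 161
D: 5·3 + 23·3 + 38·2 + 36·4 + 31·2 = 366
A: 5·2 + 23·1 + 38·3 + 36·1 + 31·3 = 276
B: 5·1 + 23·4 + 38·4 + 36·0 + 31·0 = 249
D has the highest Borda score (366).

D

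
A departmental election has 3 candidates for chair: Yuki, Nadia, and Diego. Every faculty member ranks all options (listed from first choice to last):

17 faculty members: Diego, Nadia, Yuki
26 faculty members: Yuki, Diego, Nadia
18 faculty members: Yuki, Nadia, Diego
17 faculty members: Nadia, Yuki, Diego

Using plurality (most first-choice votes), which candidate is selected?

First-place votes: Yuki 44, Nadia 17, Diego 17.
Yuki has the most first-place votes.

Yuki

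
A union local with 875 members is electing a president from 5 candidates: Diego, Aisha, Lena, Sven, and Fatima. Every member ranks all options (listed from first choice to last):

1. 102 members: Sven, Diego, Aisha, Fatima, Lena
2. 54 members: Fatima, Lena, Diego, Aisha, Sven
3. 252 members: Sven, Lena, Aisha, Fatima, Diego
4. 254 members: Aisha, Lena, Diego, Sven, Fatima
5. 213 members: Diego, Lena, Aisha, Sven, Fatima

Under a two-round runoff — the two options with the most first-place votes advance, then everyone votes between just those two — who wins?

Round 1 first-place votes: Diego 213, Aisha 254, Lena 0, Sven 354, Fatima 54.
Sven and Aisha advance.
Runoff: Sven is preferred to Aisha by 354 voters; Aisha by 521.
Aisha wins the runoff.

Aisha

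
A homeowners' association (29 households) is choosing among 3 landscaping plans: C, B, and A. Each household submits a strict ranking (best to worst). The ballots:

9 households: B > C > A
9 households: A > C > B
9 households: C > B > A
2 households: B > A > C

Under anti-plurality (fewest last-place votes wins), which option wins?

C

Last-place votes: C 2, B 9, A 18.
C is ranked last by the fewest voters, so C wins.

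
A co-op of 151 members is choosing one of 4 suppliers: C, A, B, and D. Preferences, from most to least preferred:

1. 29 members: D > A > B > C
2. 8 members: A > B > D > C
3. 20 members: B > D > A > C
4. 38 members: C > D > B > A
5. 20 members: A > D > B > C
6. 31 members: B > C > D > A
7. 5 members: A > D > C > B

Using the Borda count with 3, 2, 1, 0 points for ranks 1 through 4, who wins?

D

C: 29·0 + 8·0 + 20·0 + 38·3 + 20·0 + 31·2 + 5·1 = 181
A: 29·2 + 8·3 + 20·1 + 38·0 + 20·3 + 31·0 + 5·3 = 177
B: 29·1 + 8·2 + 20·3 + 38·1 + 20·1 + 31·3 + 5·0 = 256
D: 29·3 + 8·1 + 20·2 + 38·2 + 20·2 + 31·1 + 5·2 = 292
D has the highest Borda score (292).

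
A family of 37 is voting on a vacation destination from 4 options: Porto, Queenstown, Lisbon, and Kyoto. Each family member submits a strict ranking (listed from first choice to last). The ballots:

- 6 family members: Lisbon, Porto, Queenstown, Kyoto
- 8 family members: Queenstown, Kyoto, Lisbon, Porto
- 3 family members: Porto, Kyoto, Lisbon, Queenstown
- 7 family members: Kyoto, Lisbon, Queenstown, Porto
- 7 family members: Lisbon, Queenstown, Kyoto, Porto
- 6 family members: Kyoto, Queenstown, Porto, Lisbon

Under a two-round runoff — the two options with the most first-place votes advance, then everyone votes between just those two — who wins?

Kyoto

Round 1 first-place votes: Porto 3, Queenstown 8, Lisbon 13, Kyoto 13.
Lisbon and Kyoto advance.
Runoff: Lisbon is preferred to Kyoto by 13 voters; Kyoto by 24.
Kyoto wins the runoff.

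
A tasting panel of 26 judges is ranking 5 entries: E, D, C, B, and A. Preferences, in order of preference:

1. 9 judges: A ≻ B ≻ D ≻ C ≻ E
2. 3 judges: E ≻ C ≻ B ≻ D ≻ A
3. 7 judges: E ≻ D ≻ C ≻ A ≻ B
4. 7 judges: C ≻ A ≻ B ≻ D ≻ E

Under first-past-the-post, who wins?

E

First-place votes: E 10, D 0, C 7, B 0, A 9.
E has the most first-place votes.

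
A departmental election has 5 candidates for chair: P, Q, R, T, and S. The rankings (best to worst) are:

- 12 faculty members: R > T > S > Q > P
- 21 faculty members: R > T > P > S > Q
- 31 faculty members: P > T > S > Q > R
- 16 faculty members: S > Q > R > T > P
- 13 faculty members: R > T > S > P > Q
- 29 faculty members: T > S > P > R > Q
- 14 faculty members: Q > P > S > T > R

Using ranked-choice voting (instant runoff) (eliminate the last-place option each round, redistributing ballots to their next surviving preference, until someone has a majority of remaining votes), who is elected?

P

Round 1: P 31, Q 14, R 46, T 29, S 16. Eliminate Q.
Round 2: P 45, R 46, T 29, S 16. Eliminate S.
Round 3: P 45, R 62, T 29. Eliminate T.
Round 4: P 74, R 62. P has a majority.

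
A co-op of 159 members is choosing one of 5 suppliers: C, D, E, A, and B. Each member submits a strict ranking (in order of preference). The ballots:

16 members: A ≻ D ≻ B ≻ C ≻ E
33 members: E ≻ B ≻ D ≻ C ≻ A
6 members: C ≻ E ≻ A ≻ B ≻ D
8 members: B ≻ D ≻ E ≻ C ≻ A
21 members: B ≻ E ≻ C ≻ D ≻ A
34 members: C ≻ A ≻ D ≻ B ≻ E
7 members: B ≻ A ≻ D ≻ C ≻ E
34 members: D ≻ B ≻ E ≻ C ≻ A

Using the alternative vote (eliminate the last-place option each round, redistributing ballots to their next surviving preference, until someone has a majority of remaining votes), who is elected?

Round 1: C 40, D 34, E 33, A 16, B 36. Eliminate A.
Round 2: C 40, D 50, E 33, B 36. Eliminate E.
Round 3: C 40, D 50, B 69. Eliminate C.
Round 4: D 84, B 75. D has a majority.

D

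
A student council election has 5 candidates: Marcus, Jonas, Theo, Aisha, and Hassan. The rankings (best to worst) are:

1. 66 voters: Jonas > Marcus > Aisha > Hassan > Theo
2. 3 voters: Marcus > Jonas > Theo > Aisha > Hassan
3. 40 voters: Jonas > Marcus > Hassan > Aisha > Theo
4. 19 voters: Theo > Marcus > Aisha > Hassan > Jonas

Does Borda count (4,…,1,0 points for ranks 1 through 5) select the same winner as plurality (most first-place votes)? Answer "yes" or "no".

Borda — scores: Marcus 387, Jonas 433, Theo 82, Aisha 213, Hassan 165. Winner: Jonas.
Plurality — first-place votes: Marcus 3, Jonas 106, Theo 19, Aisha 0, Hassan 0. Winner: Jonas.
The two methods agree.

yes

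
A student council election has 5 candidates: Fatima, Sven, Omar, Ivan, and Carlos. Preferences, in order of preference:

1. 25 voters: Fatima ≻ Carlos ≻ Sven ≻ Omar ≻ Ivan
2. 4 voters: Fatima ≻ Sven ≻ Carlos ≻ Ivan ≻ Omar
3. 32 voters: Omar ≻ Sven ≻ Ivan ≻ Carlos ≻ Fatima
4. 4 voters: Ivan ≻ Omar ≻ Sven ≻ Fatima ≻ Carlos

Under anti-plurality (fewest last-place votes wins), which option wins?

Sven

Last-place votes: Fatima 32, Sven 0, Omar 4, Ivan 25, Carlos 4.
Sven is ranked last by the fewest voters, so Sven wins.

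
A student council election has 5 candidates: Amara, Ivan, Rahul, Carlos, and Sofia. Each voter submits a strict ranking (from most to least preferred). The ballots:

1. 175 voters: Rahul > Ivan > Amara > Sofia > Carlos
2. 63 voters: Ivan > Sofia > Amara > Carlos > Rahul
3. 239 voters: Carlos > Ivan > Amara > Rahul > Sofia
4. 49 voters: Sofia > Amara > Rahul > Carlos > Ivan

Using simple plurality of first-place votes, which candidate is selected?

Carlos

First-place votes: Amara 0, Ivan 63, Rahul 175, Carlos 239, Sofia 49.
Carlos has the most first-place votes.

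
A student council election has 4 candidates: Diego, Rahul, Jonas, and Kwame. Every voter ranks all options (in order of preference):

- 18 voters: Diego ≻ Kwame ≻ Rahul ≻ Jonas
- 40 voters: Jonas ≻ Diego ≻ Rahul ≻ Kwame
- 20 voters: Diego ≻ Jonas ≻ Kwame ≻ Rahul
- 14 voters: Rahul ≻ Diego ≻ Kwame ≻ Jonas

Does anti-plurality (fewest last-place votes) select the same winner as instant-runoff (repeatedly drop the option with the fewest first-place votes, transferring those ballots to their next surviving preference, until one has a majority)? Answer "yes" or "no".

Anti-plurality — last-place votes: Diego 0, Rahul 20, Jonas 32, Kwame 40. Winner: Diego.
Instant-runoff — R1 Diego 38, Rahul 14, Jonas 40, Kwame 0 (Kwame out); R2 Diego 38, Rahul 14, Jonas 40 (Rahul out); R3 Diego 52, Jonas 40 (Diego winner). Winner: Diego.
The two methods agree.

yes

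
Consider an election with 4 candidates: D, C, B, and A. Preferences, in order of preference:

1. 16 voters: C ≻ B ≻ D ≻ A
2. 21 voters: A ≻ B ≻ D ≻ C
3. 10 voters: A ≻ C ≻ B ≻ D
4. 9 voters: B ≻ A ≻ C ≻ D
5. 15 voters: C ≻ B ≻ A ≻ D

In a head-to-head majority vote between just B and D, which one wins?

B

Voters preferring B to D: 71; preferring D to B: 0.
B wins the head-to-head.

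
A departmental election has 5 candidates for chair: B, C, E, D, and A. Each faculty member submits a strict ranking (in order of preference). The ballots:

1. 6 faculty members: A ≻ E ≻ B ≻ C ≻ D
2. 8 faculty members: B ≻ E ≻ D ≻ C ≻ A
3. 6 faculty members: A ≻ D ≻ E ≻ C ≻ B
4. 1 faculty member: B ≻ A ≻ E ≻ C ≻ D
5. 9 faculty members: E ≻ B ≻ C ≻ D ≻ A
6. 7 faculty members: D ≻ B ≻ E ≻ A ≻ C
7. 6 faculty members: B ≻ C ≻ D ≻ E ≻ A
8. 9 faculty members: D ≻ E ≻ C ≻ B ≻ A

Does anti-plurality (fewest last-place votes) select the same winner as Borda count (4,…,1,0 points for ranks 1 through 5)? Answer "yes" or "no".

Anti-plurality — last-place votes: B 6, C 7, E 0, D 7, A 32. Winner: E.
Borda — scores: B 129, C 75, E 139, D 119, A 58. Winner: E.
The two methods agree.

yes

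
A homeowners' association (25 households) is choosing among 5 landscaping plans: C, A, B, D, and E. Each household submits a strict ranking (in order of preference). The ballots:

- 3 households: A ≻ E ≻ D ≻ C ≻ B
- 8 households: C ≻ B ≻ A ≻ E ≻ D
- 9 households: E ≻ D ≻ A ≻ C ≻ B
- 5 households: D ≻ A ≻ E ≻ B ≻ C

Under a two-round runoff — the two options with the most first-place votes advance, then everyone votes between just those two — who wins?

E

Round 1 first-place votes: C 8, A 3, B 0, D 5, E 9.
E and C advance.
Runoff: E is preferred to C by 17 voters; C by 8.
E wins the runoff.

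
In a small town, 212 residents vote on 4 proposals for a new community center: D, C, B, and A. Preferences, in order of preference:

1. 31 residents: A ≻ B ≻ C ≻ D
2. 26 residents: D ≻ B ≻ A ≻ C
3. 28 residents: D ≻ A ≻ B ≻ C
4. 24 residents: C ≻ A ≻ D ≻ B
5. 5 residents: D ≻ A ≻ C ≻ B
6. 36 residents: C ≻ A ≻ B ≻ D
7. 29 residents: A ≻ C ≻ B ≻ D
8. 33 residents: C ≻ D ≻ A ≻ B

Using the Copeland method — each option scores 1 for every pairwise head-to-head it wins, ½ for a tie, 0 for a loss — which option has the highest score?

D: beats B; loses to C and A → score 1.
C: beats D and B; loses to A → score 2.
B: loses to D, C, and A → score 0.
A: beats D, C, and B → score 3.
A has the best pairwise record.

A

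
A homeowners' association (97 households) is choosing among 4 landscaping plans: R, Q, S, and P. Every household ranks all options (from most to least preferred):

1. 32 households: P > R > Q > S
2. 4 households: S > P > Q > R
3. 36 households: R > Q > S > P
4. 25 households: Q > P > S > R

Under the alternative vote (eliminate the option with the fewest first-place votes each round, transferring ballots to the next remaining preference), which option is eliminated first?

S

Round 1: R 36, Q 25, S 4, P 32. Eliminate S.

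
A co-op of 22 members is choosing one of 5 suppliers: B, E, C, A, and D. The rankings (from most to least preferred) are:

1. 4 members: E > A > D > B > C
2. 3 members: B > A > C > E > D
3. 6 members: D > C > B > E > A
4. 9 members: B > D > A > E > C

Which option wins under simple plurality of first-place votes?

First-place votes: B 12, E 4, C 0, A 0, D 6.
B has the most first-place votes.

B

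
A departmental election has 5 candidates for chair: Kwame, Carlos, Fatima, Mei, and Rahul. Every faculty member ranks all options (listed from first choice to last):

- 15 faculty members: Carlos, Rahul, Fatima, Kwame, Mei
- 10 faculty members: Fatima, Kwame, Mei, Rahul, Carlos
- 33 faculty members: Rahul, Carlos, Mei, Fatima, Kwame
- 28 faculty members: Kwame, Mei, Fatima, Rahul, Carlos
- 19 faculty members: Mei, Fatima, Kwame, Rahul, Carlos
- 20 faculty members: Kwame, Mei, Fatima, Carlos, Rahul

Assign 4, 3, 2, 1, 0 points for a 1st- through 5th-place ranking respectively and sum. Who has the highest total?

Mei

Kwame: 15·1 + 10·3 + 33·0 + 28·4 + 19·2 + 20·4 = 275
Carlos: 15·4 + 10·0 + 33·3 + 28·0 + 19·0 + 20·1 = 179
Fatima: 15·2 + 10·4 + 33·1 + 28·2 + 19·3 + 20·2 = 256
Mei: 15·0 + 10·2 + 33·2 + 28·3 + 19·4 + 20·3 = 306
Rahul: 15·3 + 10·1 + 33·4 + 28·1 + 19·1 + 20·0 = 234
Mei has the highest Borda score (306).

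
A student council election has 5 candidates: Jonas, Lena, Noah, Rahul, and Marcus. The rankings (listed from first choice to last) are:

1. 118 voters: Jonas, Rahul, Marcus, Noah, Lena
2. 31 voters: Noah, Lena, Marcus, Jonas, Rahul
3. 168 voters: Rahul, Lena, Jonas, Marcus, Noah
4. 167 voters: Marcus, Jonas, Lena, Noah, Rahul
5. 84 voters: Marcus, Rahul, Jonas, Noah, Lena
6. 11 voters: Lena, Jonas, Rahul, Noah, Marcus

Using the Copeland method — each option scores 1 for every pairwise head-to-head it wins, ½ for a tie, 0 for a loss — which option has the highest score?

Jonas: beats Lena, Noah, Rahul, and Marcus → score 4.
Lena: beats Noah; loses to Jonas, Rahul, and Marcus → score 1.
Noah: loses to Jonas, Lena, Rahul, and Marcus → score 0.
Rahul: beats Lena, Noah, and Marcus; loses to Jonas → score 3.
Marcus: beats Lena and Noah; loses to Jonas and Rahul → score 2.
Jonas has the best pairwise record.

Jonas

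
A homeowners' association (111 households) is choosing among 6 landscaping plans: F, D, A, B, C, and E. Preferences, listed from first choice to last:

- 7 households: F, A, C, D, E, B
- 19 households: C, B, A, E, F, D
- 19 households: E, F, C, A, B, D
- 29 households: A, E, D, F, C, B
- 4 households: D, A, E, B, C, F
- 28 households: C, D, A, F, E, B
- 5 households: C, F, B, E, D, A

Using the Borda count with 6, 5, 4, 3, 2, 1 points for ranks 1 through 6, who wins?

C

F: 7·6 + 19·2 + 19·5 + 29·3 + 4·1 + 28·3 + 5·5 = 375
D: 7·3 + 19·1 + 19·1 + 29·4 + 4·6 + 28·5 + 5·2 = 349
A: 7·5 + 19·4 + 19·3 + 29·6 + 4·5 + 28·4 + 5·1 = 479
B: 7·1 + 19·5 + 19·2 + 29·1 + 4·3 + 28·1 + 5·4 = 229
C: 7·4 + 19·6 + 19·4 + 29·2 + 4·2 + 28·6 + 5·6 = 482
E: 7·2 + 19·3 + 19·6 + 29·5 + 4·4 + 28·2 + 5·3 = 417
C has the highest Borda score (482).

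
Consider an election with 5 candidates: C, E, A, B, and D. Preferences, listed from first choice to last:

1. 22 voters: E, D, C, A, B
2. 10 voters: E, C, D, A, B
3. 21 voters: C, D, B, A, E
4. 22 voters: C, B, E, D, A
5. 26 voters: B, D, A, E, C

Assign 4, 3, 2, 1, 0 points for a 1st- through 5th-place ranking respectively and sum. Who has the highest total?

D

C: 22·2 + 10·3 + 21·4 + 22·4 + 26·0 = 246
E: 22·4 + 10·4 + 21·0 + 22·2 + 26·1 = 198
A: 22·1 + 10·1 + 21·1 + 22·0 + 26·2 = 105
B: 22·0 + 10·0 + 21·2 + 22·3 + 26·4 = 212
D: 22·3 + 10·2 + 21·3 + 22·1 + 26·3 = 249
D has the highest Borda score (249).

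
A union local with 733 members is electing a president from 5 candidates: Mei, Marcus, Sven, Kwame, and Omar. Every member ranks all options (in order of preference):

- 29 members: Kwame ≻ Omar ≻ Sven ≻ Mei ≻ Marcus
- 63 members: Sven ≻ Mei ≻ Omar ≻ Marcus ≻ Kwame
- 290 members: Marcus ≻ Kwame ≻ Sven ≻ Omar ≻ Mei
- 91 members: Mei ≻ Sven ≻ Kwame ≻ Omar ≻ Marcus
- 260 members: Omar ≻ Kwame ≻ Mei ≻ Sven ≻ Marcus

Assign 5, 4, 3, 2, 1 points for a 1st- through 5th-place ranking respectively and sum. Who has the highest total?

Mei: 29·2 + 63·4 + 290·1 + 91·5 + 260·3 = 1835
Marcus: 29·1 + 63·2 + 290·5 + 91·1 + 260·1 = 1956
Sven: 29·3 + 63·5 + 290·3 + 91·4 + 260·2 = 2156
Kwame: 29·5 + 63·1 + 290·4 + 91·3 + 260·4 = 2681
Omar: 29·4 + 63·3 + 290·2 + 91·2 + 260·5 = 2367
Kwame has the highest Borda score (2681).

Kwame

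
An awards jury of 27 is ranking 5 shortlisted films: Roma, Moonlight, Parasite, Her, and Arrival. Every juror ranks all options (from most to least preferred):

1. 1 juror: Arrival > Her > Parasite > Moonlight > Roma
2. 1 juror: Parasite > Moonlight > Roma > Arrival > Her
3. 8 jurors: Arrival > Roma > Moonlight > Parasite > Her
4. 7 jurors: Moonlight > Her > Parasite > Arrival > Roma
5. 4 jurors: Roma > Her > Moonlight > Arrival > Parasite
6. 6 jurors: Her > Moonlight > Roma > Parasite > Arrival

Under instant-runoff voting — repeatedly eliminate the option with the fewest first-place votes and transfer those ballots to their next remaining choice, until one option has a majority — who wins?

Round 1: Roma 4, Moonlight 7, Parasite 1, Her 6, Arrival 9. Eliminate Parasite.
Round 2: Roma 4, Moonlight 8, Her 6, Arrival 9. Eliminate Roma.
Round 3: Moonlight 8, Her 10, Arrival 9. Eliminate Moonlight.
Round 4: Her 17, Arrival 10. Her has a majority.

Her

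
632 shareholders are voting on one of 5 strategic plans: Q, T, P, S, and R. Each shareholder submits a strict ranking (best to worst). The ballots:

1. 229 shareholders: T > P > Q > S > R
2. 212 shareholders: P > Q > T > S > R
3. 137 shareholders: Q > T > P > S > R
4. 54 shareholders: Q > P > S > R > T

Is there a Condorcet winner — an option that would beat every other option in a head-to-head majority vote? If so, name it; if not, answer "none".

none

Checking pairwise contests:
P beats Q 441–191.
Q beats T 403–229.
T beats P 366–266.
Q beats S 632–0.
Q beats R 632–0.
Every option loses at least one head-to-head, so there is no Condorcet winner.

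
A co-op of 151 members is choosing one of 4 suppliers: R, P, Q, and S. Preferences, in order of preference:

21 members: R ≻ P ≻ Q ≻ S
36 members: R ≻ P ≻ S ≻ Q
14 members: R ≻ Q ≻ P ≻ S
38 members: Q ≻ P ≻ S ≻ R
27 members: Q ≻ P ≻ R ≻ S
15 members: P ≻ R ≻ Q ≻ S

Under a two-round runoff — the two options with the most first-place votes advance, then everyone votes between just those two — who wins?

R

Round 1 first-place votes: R 71, P 15, Q 65, S 0.
R and Q advance.
Runoff: R is preferred to Q by 86 voters; Q by 65.
R wins the runoff.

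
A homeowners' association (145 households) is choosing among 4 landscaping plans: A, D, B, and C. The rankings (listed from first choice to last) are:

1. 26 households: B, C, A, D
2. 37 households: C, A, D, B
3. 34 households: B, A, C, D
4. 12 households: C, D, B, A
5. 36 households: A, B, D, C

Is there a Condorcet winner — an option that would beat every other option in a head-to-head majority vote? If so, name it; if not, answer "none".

Checking pairwise contests:
C beats A 75–70.
A beats D 133–12.
A beats B 73–72.
B beats C 96–49.
Every option loses at least one head-to-head, so there is no Condorcet winner.

none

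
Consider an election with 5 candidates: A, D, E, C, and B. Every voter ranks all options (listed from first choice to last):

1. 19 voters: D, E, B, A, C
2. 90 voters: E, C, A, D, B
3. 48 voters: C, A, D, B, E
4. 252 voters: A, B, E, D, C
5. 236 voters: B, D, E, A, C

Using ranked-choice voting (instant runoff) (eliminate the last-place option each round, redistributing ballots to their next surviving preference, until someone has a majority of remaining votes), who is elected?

Round 1: A 252, D 19, E 90, C 48, B 236. Eliminate D.
Round 2: A 252, E 109, C 48, B 236. Eliminate C.
Round 3: A 300, E 109, B 236. Eliminate E.
Round 4: A 390, B 255. A has a majority.

A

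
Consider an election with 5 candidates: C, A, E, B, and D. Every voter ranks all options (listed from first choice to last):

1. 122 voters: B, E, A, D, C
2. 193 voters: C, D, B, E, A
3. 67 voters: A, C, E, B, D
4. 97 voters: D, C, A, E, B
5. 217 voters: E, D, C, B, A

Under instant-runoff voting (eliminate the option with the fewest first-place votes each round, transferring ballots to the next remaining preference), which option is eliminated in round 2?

D

Round 1: C 193, A 67, E 217, B 122, D 97. Eliminate A.
Round 2: C 260, E 217, B 122, D 97. Eliminate D.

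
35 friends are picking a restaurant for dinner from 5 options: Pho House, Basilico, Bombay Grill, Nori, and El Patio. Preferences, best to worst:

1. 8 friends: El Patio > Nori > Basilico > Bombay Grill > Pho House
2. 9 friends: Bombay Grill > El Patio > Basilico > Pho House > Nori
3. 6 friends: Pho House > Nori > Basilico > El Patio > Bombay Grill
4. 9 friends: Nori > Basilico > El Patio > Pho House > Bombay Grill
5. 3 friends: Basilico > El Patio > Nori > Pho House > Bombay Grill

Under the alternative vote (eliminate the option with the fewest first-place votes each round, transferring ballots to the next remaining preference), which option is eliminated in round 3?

Round 1: Pho House 6, Basilico 3, Bombay Grill 9, Nori 9, El Patio 8. Eliminate Basilico.
Round 2: Pho House 6, Bombay Grill 9, Nori 9, El Patio 11. Eliminate Pho House.
Round 3: Bombay Grill 9, Nori 15, El Patio 11. Eliminate Bombay Grill.

Bombay Grill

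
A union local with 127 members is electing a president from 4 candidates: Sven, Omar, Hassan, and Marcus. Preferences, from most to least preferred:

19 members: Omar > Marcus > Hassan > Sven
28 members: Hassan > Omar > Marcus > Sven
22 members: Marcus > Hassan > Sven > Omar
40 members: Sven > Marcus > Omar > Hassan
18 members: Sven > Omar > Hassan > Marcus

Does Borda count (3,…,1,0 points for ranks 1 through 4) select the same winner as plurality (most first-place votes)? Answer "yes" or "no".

no

Borda — scores: Sven 196, Omar 189, Hassan 165, Marcus 212. Winner: Marcus.
Plurality — first-place votes: Sven 58, Omar 19, Hassan 28, Marcus 22. Winner: Sven.
The two methods disagree.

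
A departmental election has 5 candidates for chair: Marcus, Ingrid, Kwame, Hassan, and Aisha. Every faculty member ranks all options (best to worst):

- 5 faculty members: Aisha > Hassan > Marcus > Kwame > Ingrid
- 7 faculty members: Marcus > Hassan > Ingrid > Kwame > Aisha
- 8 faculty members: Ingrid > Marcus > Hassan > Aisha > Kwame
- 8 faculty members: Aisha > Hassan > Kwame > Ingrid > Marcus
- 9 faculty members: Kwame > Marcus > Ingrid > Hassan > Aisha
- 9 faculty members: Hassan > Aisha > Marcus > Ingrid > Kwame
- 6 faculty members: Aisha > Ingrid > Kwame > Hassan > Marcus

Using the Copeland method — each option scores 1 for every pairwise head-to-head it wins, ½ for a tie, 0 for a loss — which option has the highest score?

Hassan

Marcus: beats Ingrid and Kwame; loses to Hassan and Aisha → score 2.
Ingrid: beats Kwame; loses to Marcus, Hassan, and Aisha → score 1.
Kwame: loses to Marcus, Ingrid, Hassan, and Aisha → score 0.
Hassan: beats Marcus, Ingrid, Kwame, and Aisha → score 4.
Aisha: beats Marcus, Ingrid, and Kwame; loses to Hassan → score 3.
Hassan has the best pairwise record.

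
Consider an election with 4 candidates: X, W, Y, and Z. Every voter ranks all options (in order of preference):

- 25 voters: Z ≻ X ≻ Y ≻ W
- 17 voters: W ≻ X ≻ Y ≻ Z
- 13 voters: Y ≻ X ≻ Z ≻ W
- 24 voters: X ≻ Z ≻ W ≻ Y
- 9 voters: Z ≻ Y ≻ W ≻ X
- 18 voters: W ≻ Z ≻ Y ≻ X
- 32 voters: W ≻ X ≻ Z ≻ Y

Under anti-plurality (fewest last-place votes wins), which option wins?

Last-place votes: X 27, W 38, Y 56, Z 17.
Z is ranked last by the fewest voters, so Z wins.

Z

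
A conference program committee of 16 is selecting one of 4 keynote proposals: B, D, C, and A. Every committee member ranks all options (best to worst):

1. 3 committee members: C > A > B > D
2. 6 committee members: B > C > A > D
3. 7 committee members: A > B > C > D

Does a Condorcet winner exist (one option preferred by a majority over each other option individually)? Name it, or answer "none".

none

Checking pairwise contests:
A beats B 10–6.
B beats D 16–0.
B beats C 13–3.
C beats A 9–7.
Every option loses at least one head-to-head, so there is no Condorcet winner.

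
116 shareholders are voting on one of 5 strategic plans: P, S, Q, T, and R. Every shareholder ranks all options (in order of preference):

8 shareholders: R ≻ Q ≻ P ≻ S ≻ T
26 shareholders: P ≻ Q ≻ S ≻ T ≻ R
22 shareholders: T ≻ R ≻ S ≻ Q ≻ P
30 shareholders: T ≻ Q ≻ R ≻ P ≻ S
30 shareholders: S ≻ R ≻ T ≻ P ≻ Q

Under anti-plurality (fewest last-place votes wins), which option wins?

Last-place votes: P 22, S 30, Q 30, T 8, R 26.
T is ranked last by the fewest voters, so T wins.

T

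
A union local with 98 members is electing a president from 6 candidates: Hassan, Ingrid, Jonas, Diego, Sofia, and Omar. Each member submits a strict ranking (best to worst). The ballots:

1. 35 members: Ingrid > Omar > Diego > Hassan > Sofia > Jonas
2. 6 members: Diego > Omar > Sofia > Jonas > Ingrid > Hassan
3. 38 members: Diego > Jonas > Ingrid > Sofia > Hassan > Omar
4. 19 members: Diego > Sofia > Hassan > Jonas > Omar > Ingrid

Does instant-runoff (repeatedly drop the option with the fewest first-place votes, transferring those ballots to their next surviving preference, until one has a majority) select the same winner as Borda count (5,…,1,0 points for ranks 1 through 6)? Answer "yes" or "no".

yes

Instant-runoff — R1 Hassan 0, Ingrid 35, Jonas 0, Diego 63, Sofia 0, Omar 0 (Diego winner). Winner: Diego.
Borda — scores: Hassan 165, Ingrid 295, Jonas 202, Diego 420, Sofia 205, Omar 183. Winner: Diego.
The two methods agree.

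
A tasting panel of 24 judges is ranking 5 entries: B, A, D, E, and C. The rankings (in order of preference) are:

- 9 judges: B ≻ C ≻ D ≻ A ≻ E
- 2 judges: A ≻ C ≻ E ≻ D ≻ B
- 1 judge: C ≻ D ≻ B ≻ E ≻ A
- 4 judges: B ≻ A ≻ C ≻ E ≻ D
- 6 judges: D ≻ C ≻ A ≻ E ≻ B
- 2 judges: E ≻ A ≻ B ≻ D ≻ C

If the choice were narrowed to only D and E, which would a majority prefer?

Voters preferring D to E: 16; preferring E to D: 8.
D wins the head-to-head.

D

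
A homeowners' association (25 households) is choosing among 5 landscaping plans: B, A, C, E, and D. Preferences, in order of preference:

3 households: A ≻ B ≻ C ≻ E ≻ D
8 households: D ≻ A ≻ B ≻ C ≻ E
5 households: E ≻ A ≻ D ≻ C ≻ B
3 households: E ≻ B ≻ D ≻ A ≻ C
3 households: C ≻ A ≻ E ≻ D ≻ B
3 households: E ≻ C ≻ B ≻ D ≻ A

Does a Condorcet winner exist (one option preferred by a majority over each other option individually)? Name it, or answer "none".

none

Checking pairwise contests:
A beats B 19–6.
D beats A 14–11.
B beats C 14–11.
A beats E 14–11.
E beats D 17–8.
Every option loses at least one head-to-head, so there is no Condorcet winner.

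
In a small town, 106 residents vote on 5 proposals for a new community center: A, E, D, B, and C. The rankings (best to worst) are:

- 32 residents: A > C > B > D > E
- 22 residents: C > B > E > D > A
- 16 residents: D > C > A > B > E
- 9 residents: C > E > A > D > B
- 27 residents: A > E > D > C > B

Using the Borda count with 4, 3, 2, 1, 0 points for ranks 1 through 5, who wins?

C

A: 32·4 + 22·0 + 16·2 + 9·2 + 27·4 = 286
E: 32·0 + 22·2 + 16·0 + 9·3 + 27·3 = 152
D: 32·1 + 22·1 + 16·4 + 9·1 + 27·2 = 181
B: 32·2 + 22·3 + 16·1 + 9·0 + 27·0 = 146
C: 32·3 + 22·4 + 16·3 + 9·4 + 27·1 = 295
C has the highest Borda score (295).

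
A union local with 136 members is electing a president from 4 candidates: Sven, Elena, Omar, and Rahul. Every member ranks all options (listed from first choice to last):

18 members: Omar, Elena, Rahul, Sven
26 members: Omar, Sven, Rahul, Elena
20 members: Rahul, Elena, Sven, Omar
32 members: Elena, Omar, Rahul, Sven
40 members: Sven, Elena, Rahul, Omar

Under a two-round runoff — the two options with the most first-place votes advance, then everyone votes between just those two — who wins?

Omar

Round 1 first-place votes: Sven 40, Elena 32, Omar 44, Rahul 20.
Omar and Sven advance.
Runoff: Omar is preferred to Sven by 76 voters; Sven by 60.
Omar wins the runoff.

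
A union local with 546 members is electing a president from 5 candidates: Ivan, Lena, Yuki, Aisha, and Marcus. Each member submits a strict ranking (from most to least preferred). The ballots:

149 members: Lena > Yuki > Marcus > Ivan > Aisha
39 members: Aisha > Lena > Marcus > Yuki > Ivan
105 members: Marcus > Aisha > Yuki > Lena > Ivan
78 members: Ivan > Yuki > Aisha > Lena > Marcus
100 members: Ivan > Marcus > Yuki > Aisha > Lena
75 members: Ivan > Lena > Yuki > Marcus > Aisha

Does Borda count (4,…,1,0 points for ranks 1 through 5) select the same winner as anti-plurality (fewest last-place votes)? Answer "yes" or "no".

yes

Borda — scores: Ivan 1161, Lena 1121, Yuki 1280, Aisha 727, Marcus 1171. Winner: Yuki.
Anti-plurality — last-place votes: Ivan 144, Lena 100, Yuki 0, Aisha 224, Marcus 78. Winner: Yuki.
The two methods agree.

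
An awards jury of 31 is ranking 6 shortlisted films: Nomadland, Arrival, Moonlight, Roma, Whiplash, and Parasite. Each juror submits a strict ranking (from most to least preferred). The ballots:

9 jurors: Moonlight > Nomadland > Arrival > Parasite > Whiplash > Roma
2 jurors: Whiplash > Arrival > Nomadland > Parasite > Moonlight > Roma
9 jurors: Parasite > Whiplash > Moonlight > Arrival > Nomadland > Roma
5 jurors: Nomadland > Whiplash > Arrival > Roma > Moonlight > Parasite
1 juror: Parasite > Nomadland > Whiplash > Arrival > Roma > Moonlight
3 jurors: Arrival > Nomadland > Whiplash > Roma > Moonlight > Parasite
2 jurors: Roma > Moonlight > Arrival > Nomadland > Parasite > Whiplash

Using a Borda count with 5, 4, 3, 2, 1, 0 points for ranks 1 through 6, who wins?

Nomadland: 9·4 + 2·3 + 9·1 + 5·5 + 1·4 + 3·4 + 2·2 = 96
Arrival: 9·3 + 2·4 + 9·2 + 5·3 + 1·2 + 3·5 + 2·3 = 91
Moonlight: 9·5 + 2·1 + 9·3 + 5·1 + 1·0 + 3·1 + 2·4 = 90
Roma: 9·0 + 2·0 + 9·0 + 5·2 + 1·1 + 3·2 + 2·5 = 27
Whiplash: 9·1 + 2·5 + 9·4 + 5·4 + 1·3 + 3·3 + 2·0 = 87
Parasite: 9·2 + 2·2 + 9·5 + 5·0 + 1·5 + 3·0 + 2·1 = 74
Nomadland has the highest Borda score (96).

Nomadland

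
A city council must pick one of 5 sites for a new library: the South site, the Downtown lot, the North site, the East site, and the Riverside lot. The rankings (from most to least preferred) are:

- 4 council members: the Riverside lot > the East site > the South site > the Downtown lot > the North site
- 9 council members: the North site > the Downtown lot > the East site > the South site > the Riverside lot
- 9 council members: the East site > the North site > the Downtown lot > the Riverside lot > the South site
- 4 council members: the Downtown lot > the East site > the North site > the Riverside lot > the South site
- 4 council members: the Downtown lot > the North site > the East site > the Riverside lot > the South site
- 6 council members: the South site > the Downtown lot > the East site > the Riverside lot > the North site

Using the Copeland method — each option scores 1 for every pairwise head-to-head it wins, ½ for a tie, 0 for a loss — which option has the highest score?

the South site: loses to the Downtown lot, the North site, the East site, and the Riverside lot → score 0.
the Downtown lot: beats the South site, the East site, and the Riverside lot; ties the North site → score 3.5.
the North site: beats the South site and the Riverside lot; ties the Downtown lot; loses to the East site → score 2.5.
the East site: beats the South site, the North site, and the Riverside lot; loses to the Downtown lot → score 3.
the Riverside lot: beats the South site; loses to the Downtown lot, the North site, and the East site → score 1.
the Downtown lot has the best pairwise record.

the Downtown lot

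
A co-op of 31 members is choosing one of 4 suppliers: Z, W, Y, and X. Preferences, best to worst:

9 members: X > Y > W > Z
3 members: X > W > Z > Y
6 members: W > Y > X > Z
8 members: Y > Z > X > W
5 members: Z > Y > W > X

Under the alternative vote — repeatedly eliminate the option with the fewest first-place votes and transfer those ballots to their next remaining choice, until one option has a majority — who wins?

Y

Round 1: Z 5, W 6, Y 8, X 12. Eliminate Z.
Round 2: W 6, Y 13, X 12. Eliminate W.
Round 3: Y 19, X 12. Y has a majority.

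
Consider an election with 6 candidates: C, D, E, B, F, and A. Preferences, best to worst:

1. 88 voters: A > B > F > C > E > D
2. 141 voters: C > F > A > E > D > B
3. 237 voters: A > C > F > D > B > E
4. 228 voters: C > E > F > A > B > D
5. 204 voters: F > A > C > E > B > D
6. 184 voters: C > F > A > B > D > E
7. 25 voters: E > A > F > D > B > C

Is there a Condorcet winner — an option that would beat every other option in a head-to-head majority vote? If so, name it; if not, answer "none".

Checking pairwise contests:
A beats C 554–553.
C beats D 1082–25.
C beats E 1082–25.
C beats B 994–113.
C beats F 790–317.
F beats A 757–350.
Every option loses at least one head-to-head, so there is no Condorcet winner.

none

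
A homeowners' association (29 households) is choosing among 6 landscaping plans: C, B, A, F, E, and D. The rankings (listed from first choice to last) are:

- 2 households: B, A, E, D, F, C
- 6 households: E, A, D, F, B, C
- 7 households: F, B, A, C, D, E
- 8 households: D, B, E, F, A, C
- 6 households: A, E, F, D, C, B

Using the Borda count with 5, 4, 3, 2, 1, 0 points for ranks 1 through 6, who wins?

A

C: 2·0 + 6·0 + 7·2 + 8·0 + 6·1 = 20
B: 2·5 + 6·1 + 7·4 + 8·4 + 6·0 = 76
A: 2·4 + 6·4 + 7·3 + 8·1 + 6·5 = 91
F: 2·1 + 6·2 + 7·5 + 8·2 + 6·3 = 83
E: 2·3 + 6·5 + 7·0 + 8·3 + 6·4 = 84
D: 2·2 + 6·3 + 7·1 + 8·5 + 6·2 = 81
A has the highest Borda score (91).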